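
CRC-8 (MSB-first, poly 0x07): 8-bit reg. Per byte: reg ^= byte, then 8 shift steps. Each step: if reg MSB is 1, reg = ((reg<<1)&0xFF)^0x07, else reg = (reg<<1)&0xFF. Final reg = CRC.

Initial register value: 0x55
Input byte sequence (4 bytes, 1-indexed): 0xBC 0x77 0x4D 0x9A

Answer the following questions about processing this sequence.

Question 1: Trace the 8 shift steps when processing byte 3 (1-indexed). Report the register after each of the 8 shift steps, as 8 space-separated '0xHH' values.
After byte 1 (0xBC): reg=0x91
After byte 2 (0x77): reg=0xBC
Register before byte 3: 0xBC
After XOR with byte 0x4D: 0xF1

Answer: 0xE5 0xCD 0x9D 0x3D 0x7A 0xF4 0xEF 0xD9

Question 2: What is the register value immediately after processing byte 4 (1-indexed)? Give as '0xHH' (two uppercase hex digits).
After byte 1 (0xBC): reg=0x91
After byte 2 (0x77): reg=0xBC
After byte 3 (0x4D): reg=0xD9
After byte 4 (0x9A): reg=0xCE

Answer: 0xCE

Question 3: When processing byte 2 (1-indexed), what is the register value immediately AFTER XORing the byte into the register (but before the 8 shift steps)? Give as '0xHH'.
Answer: 0xE6

Derivation:
Register before byte 2: 0x91
Byte 2: 0x77
0x91 XOR 0x77 = 0xE6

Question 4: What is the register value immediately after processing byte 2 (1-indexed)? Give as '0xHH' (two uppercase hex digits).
Answer: 0xBC

Derivation:
After byte 1 (0xBC): reg=0x91
After byte 2 (0x77): reg=0xBC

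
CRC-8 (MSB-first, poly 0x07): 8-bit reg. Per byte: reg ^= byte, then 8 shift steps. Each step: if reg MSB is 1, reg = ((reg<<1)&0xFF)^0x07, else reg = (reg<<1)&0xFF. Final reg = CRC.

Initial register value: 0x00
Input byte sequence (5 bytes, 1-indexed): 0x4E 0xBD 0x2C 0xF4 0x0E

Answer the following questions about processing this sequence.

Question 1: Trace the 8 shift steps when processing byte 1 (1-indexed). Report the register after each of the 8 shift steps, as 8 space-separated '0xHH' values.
Register before byte 1: 0x00
After XOR with byte 0x4E: 0x4E

Answer: 0x9C 0x3F 0x7E 0xFC 0xFF 0xF9 0xF5 0xED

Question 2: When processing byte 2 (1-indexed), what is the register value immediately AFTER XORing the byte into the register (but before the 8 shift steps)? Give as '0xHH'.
Answer: 0x50

Derivation:
Register before byte 2: 0xED
Byte 2: 0xBD
0xED XOR 0xBD = 0x50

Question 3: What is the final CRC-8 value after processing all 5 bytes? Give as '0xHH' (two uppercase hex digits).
After byte 1 (0x4E): reg=0xED
After byte 2 (0xBD): reg=0xB7
After byte 3 (0x2C): reg=0xC8
After byte 4 (0xF4): reg=0xB4
After byte 5 (0x0E): reg=0x2F

Answer: 0x2F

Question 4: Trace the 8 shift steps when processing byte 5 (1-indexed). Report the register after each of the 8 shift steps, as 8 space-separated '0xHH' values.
After byte 1 (0x4E): reg=0xED
After byte 2 (0xBD): reg=0xB7
After byte 3 (0x2C): reg=0xC8
After byte 4 (0xF4): reg=0xB4
Register before byte 5: 0xB4
After XOR with byte 0x0E: 0xBA

Answer: 0x73 0xE6 0xCB 0x91 0x25 0x4A 0x94 0x2F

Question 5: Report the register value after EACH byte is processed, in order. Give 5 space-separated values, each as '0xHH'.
0xED 0xB7 0xC8 0xB4 0x2F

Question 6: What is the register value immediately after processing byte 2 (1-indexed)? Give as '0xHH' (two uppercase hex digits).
Answer: 0xB7

Derivation:
After byte 1 (0x4E): reg=0xED
After byte 2 (0xBD): reg=0xB7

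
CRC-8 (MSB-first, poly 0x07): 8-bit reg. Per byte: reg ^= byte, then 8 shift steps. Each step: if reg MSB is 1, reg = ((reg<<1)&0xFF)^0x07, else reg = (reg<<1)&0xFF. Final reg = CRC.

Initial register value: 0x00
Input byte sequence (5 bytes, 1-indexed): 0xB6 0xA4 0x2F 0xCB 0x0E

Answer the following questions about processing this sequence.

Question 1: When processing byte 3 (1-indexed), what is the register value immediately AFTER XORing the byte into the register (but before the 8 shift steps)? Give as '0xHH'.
Register before byte 3: 0x44
Byte 3: 0x2F
0x44 XOR 0x2F = 0x6B

Answer: 0x6B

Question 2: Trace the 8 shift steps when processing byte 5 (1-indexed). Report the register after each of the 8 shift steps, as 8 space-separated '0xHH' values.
Answer: 0x26 0x4C 0x98 0x37 0x6E 0xDC 0xBF 0x79

Derivation:
After byte 1 (0xB6): reg=0x0B
After byte 2 (0xA4): reg=0x44
After byte 3 (0x2F): reg=0x16
After byte 4 (0xCB): reg=0x1D
Register before byte 5: 0x1D
After XOR with byte 0x0E: 0x13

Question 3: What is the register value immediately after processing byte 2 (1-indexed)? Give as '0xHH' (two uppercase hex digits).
Answer: 0x44

Derivation:
After byte 1 (0xB6): reg=0x0B
After byte 2 (0xA4): reg=0x44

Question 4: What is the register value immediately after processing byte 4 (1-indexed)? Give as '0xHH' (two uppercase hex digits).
Answer: 0x1D

Derivation:
After byte 1 (0xB6): reg=0x0B
After byte 2 (0xA4): reg=0x44
After byte 3 (0x2F): reg=0x16
After byte 4 (0xCB): reg=0x1D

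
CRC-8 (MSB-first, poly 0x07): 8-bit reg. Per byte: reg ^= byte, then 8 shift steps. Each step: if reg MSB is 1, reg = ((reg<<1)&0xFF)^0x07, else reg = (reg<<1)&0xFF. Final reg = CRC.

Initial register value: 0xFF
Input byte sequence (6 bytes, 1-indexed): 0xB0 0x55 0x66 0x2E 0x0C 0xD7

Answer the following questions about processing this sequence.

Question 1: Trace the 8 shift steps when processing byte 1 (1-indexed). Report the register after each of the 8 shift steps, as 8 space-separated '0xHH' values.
Answer: 0x9E 0x3B 0x76 0xEC 0xDF 0xB9 0x75 0xEA

Derivation:
Register before byte 1: 0xFF
After XOR with byte 0xB0: 0x4F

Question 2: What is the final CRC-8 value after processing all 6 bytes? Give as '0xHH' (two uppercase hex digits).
After byte 1 (0xB0): reg=0xEA
After byte 2 (0x55): reg=0x34
After byte 3 (0x66): reg=0xB9
After byte 4 (0x2E): reg=0xEC
After byte 5 (0x0C): reg=0xAE
After byte 6 (0xD7): reg=0x68

Answer: 0x68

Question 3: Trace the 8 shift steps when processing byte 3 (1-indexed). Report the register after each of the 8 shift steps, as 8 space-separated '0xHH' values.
Answer: 0xA4 0x4F 0x9E 0x3B 0x76 0xEC 0xDF 0xB9

Derivation:
After byte 1 (0xB0): reg=0xEA
After byte 2 (0x55): reg=0x34
Register before byte 3: 0x34
After XOR with byte 0x66: 0x52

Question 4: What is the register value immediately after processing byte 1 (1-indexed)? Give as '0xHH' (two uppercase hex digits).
Answer: 0xEA

Derivation:
After byte 1 (0xB0): reg=0xEA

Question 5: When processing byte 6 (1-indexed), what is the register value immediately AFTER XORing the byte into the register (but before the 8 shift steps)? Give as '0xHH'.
Register before byte 6: 0xAE
Byte 6: 0xD7
0xAE XOR 0xD7 = 0x79

Answer: 0x79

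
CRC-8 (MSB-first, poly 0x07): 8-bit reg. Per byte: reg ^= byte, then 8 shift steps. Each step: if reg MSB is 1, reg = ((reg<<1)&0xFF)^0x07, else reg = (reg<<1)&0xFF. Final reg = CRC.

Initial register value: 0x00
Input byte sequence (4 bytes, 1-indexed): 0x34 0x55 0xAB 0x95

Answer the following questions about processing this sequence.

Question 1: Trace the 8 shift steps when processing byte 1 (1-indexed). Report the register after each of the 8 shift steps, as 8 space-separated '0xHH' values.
Answer: 0x68 0xD0 0xA7 0x49 0x92 0x23 0x46 0x8C

Derivation:
Register before byte 1: 0x00
After XOR with byte 0x34: 0x34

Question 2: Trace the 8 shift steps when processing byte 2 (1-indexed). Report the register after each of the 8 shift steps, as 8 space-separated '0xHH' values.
After byte 1 (0x34): reg=0x8C
Register before byte 2: 0x8C
After XOR with byte 0x55: 0xD9

Answer: 0xB5 0x6D 0xDA 0xB3 0x61 0xC2 0x83 0x01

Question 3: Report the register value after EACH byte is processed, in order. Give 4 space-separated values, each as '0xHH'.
0x8C 0x01 0x5F 0x78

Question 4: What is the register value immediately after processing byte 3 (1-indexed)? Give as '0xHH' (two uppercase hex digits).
After byte 1 (0x34): reg=0x8C
After byte 2 (0x55): reg=0x01
After byte 3 (0xAB): reg=0x5F

Answer: 0x5F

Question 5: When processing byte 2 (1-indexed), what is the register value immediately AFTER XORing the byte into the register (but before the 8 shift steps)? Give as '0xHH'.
Register before byte 2: 0x8C
Byte 2: 0x55
0x8C XOR 0x55 = 0xD9

Answer: 0xD9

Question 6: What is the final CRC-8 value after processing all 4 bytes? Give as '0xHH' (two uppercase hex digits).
After byte 1 (0x34): reg=0x8C
After byte 2 (0x55): reg=0x01
After byte 3 (0xAB): reg=0x5F
After byte 4 (0x95): reg=0x78

Answer: 0x78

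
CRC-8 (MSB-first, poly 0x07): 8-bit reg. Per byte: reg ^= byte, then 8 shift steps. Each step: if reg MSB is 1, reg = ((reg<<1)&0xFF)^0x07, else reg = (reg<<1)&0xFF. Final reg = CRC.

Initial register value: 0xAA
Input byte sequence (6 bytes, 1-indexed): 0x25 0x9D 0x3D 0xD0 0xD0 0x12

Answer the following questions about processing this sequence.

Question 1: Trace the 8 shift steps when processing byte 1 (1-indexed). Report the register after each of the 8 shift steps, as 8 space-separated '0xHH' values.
Answer: 0x19 0x32 0x64 0xC8 0x97 0x29 0x52 0xA4

Derivation:
Register before byte 1: 0xAA
After XOR with byte 0x25: 0x8F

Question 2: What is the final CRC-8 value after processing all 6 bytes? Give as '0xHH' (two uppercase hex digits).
After byte 1 (0x25): reg=0xA4
After byte 2 (0x9D): reg=0xAF
After byte 3 (0x3D): reg=0xF7
After byte 4 (0xD0): reg=0xF5
After byte 5 (0xD0): reg=0xFB
After byte 6 (0x12): reg=0x91

Answer: 0x91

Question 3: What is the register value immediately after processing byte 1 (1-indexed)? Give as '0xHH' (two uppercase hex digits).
After byte 1 (0x25): reg=0xA4

Answer: 0xA4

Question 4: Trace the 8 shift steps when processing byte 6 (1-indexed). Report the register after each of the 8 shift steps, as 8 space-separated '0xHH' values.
After byte 1 (0x25): reg=0xA4
After byte 2 (0x9D): reg=0xAF
After byte 3 (0x3D): reg=0xF7
After byte 4 (0xD0): reg=0xF5
After byte 5 (0xD0): reg=0xFB
Register before byte 6: 0xFB
After XOR with byte 0x12: 0xE9

Answer: 0xD5 0xAD 0x5D 0xBA 0x73 0xE6 0xCB 0x91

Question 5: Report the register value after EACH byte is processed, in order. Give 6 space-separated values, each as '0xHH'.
0xA4 0xAF 0xF7 0xF5 0xFB 0x91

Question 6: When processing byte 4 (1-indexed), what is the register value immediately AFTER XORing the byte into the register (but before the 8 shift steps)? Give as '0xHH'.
Register before byte 4: 0xF7
Byte 4: 0xD0
0xF7 XOR 0xD0 = 0x27

Answer: 0x27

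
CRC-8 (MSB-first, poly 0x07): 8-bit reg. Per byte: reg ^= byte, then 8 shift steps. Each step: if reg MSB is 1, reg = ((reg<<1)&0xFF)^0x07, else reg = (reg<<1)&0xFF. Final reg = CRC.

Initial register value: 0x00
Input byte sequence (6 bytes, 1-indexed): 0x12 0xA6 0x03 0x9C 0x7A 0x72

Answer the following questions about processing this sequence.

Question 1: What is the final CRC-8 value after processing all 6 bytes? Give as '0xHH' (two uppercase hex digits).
Answer: 0x64

Derivation:
After byte 1 (0x12): reg=0x7E
After byte 2 (0xA6): reg=0x06
After byte 3 (0x03): reg=0x1B
After byte 4 (0x9C): reg=0x9C
After byte 5 (0x7A): reg=0xBC
After byte 6 (0x72): reg=0x64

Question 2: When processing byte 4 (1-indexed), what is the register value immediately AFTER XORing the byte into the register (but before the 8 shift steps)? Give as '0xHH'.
Register before byte 4: 0x1B
Byte 4: 0x9C
0x1B XOR 0x9C = 0x87

Answer: 0x87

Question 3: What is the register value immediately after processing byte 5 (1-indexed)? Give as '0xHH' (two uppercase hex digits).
Answer: 0xBC

Derivation:
After byte 1 (0x12): reg=0x7E
After byte 2 (0xA6): reg=0x06
After byte 3 (0x03): reg=0x1B
After byte 4 (0x9C): reg=0x9C
After byte 5 (0x7A): reg=0xBC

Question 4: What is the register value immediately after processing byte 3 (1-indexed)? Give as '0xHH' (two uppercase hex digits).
Answer: 0x1B

Derivation:
After byte 1 (0x12): reg=0x7E
After byte 2 (0xA6): reg=0x06
After byte 3 (0x03): reg=0x1B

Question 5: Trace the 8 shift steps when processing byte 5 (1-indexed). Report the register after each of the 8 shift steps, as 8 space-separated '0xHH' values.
After byte 1 (0x12): reg=0x7E
After byte 2 (0xA6): reg=0x06
After byte 3 (0x03): reg=0x1B
After byte 4 (0x9C): reg=0x9C
Register before byte 5: 0x9C
After XOR with byte 0x7A: 0xE6

Answer: 0xCB 0x91 0x25 0x4A 0x94 0x2F 0x5E 0xBC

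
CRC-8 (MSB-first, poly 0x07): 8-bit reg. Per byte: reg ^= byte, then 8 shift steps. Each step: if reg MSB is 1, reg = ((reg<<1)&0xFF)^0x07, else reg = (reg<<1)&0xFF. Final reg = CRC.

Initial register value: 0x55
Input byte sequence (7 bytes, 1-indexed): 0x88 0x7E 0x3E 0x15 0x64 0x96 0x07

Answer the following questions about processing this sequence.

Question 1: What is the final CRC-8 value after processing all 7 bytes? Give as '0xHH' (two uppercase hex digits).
After byte 1 (0x88): reg=0x1D
After byte 2 (0x7E): reg=0x2E
After byte 3 (0x3E): reg=0x70
After byte 4 (0x15): reg=0x3C
After byte 5 (0x64): reg=0x8F
After byte 6 (0x96): reg=0x4F
After byte 7 (0x07): reg=0xFF

Answer: 0xFF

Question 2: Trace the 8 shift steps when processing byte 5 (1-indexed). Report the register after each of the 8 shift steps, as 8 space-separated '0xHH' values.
Answer: 0xB0 0x67 0xCE 0x9B 0x31 0x62 0xC4 0x8F

Derivation:
After byte 1 (0x88): reg=0x1D
After byte 2 (0x7E): reg=0x2E
After byte 3 (0x3E): reg=0x70
After byte 4 (0x15): reg=0x3C
Register before byte 5: 0x3C
After XOR with byte 0x64: 0x58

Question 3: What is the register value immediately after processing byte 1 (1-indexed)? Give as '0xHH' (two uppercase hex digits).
Answer: 0x1D

Derivation:
After byte 1 (0x88): reg=0x1D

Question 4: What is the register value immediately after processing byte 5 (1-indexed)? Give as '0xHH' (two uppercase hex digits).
After byte 1 (0x88): reg=0x1D
After byte 2 (0x7E): reg=0x2E
After byte 3 (0x3E): reg=0x70
After byte 4 (0x15): reg=0x3C
After byte 5 (0x64): reg=0x8F

Answer: 0x8F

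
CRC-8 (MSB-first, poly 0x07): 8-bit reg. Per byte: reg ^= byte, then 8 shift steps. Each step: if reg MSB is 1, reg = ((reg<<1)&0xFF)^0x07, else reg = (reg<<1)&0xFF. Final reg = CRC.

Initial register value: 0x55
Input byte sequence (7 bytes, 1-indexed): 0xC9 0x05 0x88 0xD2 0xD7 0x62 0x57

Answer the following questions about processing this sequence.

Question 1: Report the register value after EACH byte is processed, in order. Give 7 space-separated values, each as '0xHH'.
0xDD 0x06 0xA3 0x50 0x9C 0xF4 0x60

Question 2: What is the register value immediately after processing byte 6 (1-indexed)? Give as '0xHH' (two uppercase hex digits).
Answer: 0xF4

Derivation:
After byte 1 (0xC9): reg=0xDD
After byte 2 (0x05): reg=0x06
After byte 3 (0x88): reg=0xA3
After byte 4 (0xD2): reg=0x50
After byte 5 (0xD7): reg=0x9C
After byte 6 (0x62): reg=0xF4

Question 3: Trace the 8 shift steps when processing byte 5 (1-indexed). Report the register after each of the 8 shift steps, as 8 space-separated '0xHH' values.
Answer: 0x09 0x12 0x24 0x48 0x90 0x27 0x4E 0x9C

Derivation:
After byte 1 (0xC9): reg=0xDD
After byte 2 (0x05): reg=0x06
After byte 3 (0x88): reg=0xA3
After byte 4 (0xD2): reg=0x50
Register before byte 5: 0x50
After XOR with byte 0xD7: 0x87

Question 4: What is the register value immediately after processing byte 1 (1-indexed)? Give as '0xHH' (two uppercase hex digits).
Answer: 0xDD

Derivation:
After byte 1 (0xC9): reg=0xDD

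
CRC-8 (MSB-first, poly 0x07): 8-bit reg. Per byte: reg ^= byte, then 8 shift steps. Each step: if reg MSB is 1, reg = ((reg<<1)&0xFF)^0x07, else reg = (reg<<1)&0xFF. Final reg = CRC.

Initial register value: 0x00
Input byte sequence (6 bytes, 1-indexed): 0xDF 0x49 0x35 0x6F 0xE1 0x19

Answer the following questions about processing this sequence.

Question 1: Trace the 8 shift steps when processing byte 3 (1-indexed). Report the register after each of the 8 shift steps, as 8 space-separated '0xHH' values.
Answer: 0x6F 0xDE 0xBB 0x71 0xE2 0xC3 0x81 0x05

Derivation:
After byte 1 (0xDF): reg=0x13
After byte 2 (0x49): reg=0x81
Register before byte 3: 0x81
After XOR with byte 0x35: 0xB4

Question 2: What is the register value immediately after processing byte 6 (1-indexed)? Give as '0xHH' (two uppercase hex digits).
After byte 1 (0xDF): reg=0x13
After byte 2 (0x49): reg=0x81
After byte 3 (0x35): reg=0x05
After byte 4 (0x6F): reg=0x11
After byte 5 (0xE1): reg=0xDE
After byte 6 (0x19): reg=0x5B

Answer: 0x5B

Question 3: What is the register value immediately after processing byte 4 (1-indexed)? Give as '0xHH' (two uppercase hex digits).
Answer: 0x11

Derivation:
After byte 1 (0xDF): reg=0x13
After byte 2 (0x49): reg=0x81
After byte 3 (0x35): reg=0x05
After byte 4 (0x6F): reg=0x11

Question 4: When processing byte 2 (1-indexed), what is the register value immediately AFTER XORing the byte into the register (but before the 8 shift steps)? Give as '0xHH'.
Answer: 0x5A

Derivation:
Register before byte 2: 0x13
Byte 2: 0x49
0x13 XOR 0x49 = 0x5A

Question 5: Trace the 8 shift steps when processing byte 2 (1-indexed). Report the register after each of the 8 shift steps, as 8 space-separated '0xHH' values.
After byte 1 (0xDF): reg=0x13
Register before byte 2: 0x13
After XOR with byte 0x49: 0x5A

Answer: 0xB4 0x6F 0xDE 0xBB 0x71 0xE2 0xC3 0x81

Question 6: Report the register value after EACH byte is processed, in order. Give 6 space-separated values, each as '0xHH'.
0x13 0x81 0x05 0x11 0xDE 0x5B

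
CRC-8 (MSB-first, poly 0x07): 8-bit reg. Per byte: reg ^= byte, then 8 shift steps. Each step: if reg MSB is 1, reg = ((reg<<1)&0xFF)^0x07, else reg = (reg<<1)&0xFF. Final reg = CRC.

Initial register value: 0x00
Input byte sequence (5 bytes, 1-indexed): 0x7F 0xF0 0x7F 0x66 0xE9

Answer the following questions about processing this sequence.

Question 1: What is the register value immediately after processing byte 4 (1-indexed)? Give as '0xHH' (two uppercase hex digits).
After byte 1 (0x7F): reg=0x7A
After byte 2 (0xF0): reg=0xBF
After byte 3 (0x7F): reg=0x4E
After byte 4 (0x66): reg=0xD8

Answer: 0xD8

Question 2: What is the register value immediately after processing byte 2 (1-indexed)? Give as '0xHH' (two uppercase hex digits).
Answer: 0xBF

Derivation:
After byte 1 (0x7F): reg=0x7A
After byte 2 (0xF0): reg=0xBF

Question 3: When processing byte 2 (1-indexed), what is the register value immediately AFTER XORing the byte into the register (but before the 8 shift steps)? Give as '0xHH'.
Answer: 0x8A

Derivation:
Register before byte 2: 0x7A
Byte 2: 0xF0
0x7A XOR 0xF0 = 0x8A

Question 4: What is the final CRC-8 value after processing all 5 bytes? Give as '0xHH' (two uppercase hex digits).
Answer: 0x97

Derivation:
After byte 1 (0x7F): reg=0x7A
After byte 2 (0xF0): reg=0xBF
After byte 3 (0x7F): reg=0x4E
After byte 4 (0x66): reg=0xD8
After byte 5 (0xE9): reg=0x97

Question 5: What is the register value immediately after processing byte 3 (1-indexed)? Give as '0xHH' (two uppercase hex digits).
Answer: 0x4E

Derivation:
After byte 1 (0x7F): reg=0x7A
After byte 2 (0xF0): reg=0xBF
After byte 3 (0x7F): reg=0x4E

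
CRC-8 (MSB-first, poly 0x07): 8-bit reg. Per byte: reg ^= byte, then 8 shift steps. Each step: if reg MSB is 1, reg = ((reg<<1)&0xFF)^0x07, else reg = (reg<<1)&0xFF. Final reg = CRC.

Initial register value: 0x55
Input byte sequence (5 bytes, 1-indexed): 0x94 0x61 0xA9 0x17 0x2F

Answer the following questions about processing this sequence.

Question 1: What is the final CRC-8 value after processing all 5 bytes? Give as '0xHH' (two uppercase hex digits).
After byte 1 (0x94): reg=0x49
After byte 2 (0x61): reg=0xD8
After byte 3 (0xA9): reg=0x50
After byte 4 (0x17): reg=0xD2
After byte 5 (0x2F): reg=0xFD

Answer: 0xFD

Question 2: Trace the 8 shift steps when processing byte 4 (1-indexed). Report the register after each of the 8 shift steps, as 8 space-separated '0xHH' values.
After byte 1 (0x94): reg=0x49
After byte 2 (0x61): reg=0xD8
After byte 3 (0xA9): reg=0x50
Register before byte 4: 0x50
After XOR with byte 0x17: 0x47

Answer: 0x8E 0x1B 0x36 0x6C 0xD8 0xB7 0x69 0xD2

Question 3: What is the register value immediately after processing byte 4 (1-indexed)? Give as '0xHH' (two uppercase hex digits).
After byte 1 (0x94): reg=0x49
After byte 2 (0x61): reg=0xD8
After byte 3 (0xA9): reg=0x50
After byte 4 (0x17): reg=0xD2

Answer: 0xD2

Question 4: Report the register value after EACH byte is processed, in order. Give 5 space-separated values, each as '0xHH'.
0x49 0xD8 0x50 0xD2 0xFD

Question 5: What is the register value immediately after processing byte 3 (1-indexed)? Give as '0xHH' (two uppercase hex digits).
Answer: 0x50

Derivation:
After byte 1 (0x94): reg=0x49
After byte 2 (0x61): reg=0xD8
After byte 3 (0xA9): reg=0x50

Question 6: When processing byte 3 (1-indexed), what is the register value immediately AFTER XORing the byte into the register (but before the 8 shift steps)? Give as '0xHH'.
Answer: 0x71

Derivation:
Register before byte 3: 0xD8
Byte 3: 0xA9
0xD8 XOR 0xA9 = 0x71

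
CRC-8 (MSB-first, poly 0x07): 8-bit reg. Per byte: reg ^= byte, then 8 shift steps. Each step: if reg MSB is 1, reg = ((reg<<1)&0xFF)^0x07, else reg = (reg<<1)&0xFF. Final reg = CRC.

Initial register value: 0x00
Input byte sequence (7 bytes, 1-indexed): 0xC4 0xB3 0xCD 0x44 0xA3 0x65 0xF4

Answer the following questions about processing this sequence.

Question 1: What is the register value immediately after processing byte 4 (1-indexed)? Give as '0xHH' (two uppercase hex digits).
Answer: 0x7A

Derivation:
After byte 1 (0xC4): reg=0x52
After byte 2 (0xB3): reg=0xA9
After byte 3 (0xCD): reg=0x3B
After byte 4 (0x44): reg=0x7A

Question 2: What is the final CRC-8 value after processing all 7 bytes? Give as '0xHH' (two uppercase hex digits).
Answer: 0x63

Derivation:
After byte 1 (0xC4): reg=0x52
After byte 2 (0xB3): reg=0xA9
After byte 3 (0xCD): reg=0x3B
After byte 4 (0x44): reg=0x7A
After byte 5 (0xA3): reg=0x01
After byte 6 (0x65): reg=0x3B
After byte 7 (0xF4): reg=0x63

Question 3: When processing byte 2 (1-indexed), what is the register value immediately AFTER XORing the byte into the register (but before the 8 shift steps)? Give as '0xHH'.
Answer: 0xE1

Derivation:
Register before byte 2: 0x52
Byte 2: 0xB3
0x52 XOR 0xB3 = 0xE1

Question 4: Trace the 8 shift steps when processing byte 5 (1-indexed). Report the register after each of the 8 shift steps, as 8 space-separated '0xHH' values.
Answer: 0xB5 0x6D 0xDA 0xB3 0x61 0xC2 0x83 0x01

Derivation:
After byte 1 (0xC4): reg=0x52
After byte 2 (0xB3): reg=0xA9
After byte 3 (0xCD): reg=0x3B
After byte 4 (0x44): reg=0x7A
Register before byte 5: 0x7A
After XOR with byte 0xA3: 0xD9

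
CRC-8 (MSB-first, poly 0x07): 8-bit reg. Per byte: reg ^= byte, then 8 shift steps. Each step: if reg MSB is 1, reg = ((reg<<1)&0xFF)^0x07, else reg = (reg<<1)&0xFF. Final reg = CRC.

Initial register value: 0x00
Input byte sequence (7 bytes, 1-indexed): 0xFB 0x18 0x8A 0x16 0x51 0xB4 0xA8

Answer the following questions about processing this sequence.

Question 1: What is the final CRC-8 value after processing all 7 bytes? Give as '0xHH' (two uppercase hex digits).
After byte 1 (0xFB): reg=0xEF
After byte 2 (0x18): reg=0xCB
After byte 3 (0x8A): reg=0xC0
After byte 4 (0x16): reg=0x2C
After byte 5 (0x51): reg=0x74
After byte 6 (0xB4): reg=0x4E
After byte 7 (0xA8): reg=0xBC

Answer: 0xBC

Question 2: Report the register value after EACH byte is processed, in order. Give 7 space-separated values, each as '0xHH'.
0xEF 0xCB 0xC0 0x2C 0x74 0x4E 0xBC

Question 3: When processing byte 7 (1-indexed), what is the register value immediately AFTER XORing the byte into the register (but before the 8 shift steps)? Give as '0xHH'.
Register before byte 7: 0x4E
Byte 7: 0xA8
0x4E XOR 0xA8 = 0xE6

Answer: 0xE6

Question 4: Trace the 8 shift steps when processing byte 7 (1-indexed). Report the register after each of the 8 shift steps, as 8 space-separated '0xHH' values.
Answer: 0xCB 0x91 0x25 0x4A 0x94 0x2F 0x5E 0xBC

Derivation:
After byte 1 (0xFB): reg=0xEF
After byte 2 (0x18): reg=0xCB
After byte 3 (0x8A): reg=0xC0
After byte 4 (0x16): reg=0x2C
After byte 5 (0x51): reg=0x74
After byte 6 (0xB4): reg=0x4E
Register before byte 7: 0x4E
After XOR with byte 0xA8: 0xE6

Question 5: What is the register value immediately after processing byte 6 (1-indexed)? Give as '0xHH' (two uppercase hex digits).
Answer: 0x4E

Derivation:
After byte 1 (0xFB): reg=0xEF
After byte 2 (0x18): reg=0xCB
After byte 3 (0x8A): reg=0xC0
After byte 4 (0x16): reg=0x2C
After byte 5 (0x51): reg=0x74
After byte 6 (0xB4): reg=0x4E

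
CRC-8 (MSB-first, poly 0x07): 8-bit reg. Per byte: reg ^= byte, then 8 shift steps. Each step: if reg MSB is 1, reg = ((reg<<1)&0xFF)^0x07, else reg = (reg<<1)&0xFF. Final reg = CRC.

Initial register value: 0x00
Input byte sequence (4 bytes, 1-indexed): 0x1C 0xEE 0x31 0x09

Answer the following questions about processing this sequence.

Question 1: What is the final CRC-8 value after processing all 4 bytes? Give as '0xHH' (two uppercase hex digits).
Answer: 0xBE

Derivation:
After byte 1 (0x1C): reg=0x54
After byte 2 (0xEE): reg=0x2F
After byte 3 (0x31): reg=0x5A
After byte 4 (0x09): reg=0xBE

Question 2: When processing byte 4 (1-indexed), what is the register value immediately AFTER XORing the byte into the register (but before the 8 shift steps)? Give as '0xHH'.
Register before byte 4: 0x5A
Byte 4: 0x09
0x5A XOR 0x09 = 0x53

Answer: 0x53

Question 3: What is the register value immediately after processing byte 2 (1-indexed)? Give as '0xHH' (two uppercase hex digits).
After byte 1 (0x1C): reg=0x54
After byte 2 (0xEE): reg=0x2F

Answer: 0x2F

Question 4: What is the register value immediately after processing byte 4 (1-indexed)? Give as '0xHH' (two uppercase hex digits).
After byte 1 (0x1C): reg=0x54
After byte 2 (0xEE): reg=0x2F
After byte 3 (0x31): reg=0x5A
After byte 4 (0x09): reg=0xBE

Answer: 0xBE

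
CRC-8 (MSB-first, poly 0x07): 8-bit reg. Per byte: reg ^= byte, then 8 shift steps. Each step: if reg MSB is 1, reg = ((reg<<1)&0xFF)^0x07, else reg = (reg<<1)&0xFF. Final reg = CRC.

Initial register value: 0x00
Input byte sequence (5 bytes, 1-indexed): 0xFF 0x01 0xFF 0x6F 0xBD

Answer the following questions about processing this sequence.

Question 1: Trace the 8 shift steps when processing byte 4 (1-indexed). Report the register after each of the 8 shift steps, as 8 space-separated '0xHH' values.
Answer: 0x43 0x86 0x0B 0x16 0x2C 0x58 0xB0 0x67

Derivation:
After byte 1 (0xFF): reg=0xF3
After byte 2 (0x01): reg=0xD0
After byte 3 (0xFF): reg=0xCD
Register before byte 4: 0xCD
After XOR with byte 0x6F: 0xA2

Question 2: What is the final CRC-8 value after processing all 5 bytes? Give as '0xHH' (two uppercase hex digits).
Answer: 0x08

Derivation:
After byte 1 (0xFF): reg=0xF3
After byte 2 (0x01): reg=0xD0
After byte 3 (0xFF): reg=0xCD
After byte 4 (0x6F): reg=0x67
After byte 5 (0xBD): reg=0x08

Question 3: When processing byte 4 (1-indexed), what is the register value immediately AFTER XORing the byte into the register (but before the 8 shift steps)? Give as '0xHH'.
Answer: 0xA2

Derivation:
Register before byte 4: 0xCD
Byte 4: 0x6F
0xCD XOR 0x6F = 0xA2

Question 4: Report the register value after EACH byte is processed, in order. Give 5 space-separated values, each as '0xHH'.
0xF3 0xD0 0xCD 0x67 0x08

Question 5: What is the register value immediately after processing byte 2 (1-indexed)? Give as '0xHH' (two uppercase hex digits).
After byte 1 (0xFF): reg=0xF3
After byte 2 (0x01): reg=0xD0

Answer: 0xD0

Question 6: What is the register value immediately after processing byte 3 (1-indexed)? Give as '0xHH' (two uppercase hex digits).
After byte 1 (0xFF): reg=0xF3
After byte 2 (0x01): reg=0xD0
After byte 3 (0xFF): reg=0xCD

Answer: 0xCD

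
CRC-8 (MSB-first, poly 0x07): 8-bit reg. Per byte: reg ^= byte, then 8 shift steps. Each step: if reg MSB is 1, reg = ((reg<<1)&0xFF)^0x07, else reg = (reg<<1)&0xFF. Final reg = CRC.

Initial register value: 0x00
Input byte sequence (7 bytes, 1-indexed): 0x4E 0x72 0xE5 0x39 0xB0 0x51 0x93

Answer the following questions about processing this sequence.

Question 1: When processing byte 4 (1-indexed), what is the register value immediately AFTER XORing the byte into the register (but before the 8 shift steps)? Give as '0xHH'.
Register before byte 4: 0x97
Byte 4: 0x39
0x97 XOR 0x39 = 0xAE

Answer: 0xAE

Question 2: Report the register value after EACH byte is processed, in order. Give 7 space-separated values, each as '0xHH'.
0xED 0xD4 0x97 0x43 0xD7 0x9B 0x38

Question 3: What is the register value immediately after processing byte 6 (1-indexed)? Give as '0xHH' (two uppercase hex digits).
After byte 1 (0x4E): reg=0xED
After byte 2 (0x72): reg=0xD4
After byte 3 (0xE5): reg=0x97
After byte 4 (0x39): reg=0x43
After byte 5 (0xB0): reg=0xD7
After byte 6 (0x51): reg=0x9B

Answer: 0x9B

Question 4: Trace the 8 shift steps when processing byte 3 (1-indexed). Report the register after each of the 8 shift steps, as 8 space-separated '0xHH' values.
Answer: 0x62 0xC4 0x8F 0x19 0x32 0x64 0xC8 0x97

Derivation:
After byte 1 (0x4E): reg=0xED
After byte 2 (0x72): reg=0xD4
Register before byte 3: 0xD4
After XOR with byte 0xE5: 0x31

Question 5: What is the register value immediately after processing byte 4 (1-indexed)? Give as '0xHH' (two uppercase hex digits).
Answer: 0x43

Derivation:
After byte 1 (0x4E): reg=0xED
After byte 2 (0x72): reg=0xD4
After byte 3 (0xE5): reg=0x97
After byte 4 (0x39): reg=0x43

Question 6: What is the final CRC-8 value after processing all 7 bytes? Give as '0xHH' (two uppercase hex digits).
After byte 1 (0x4E): reg=0xED
After byte 2 (0x72): reg=0xD4
After byte 3 (0xE5): reg=0x97
After byte 4 (0x39): reg=0x43
After byte 5 (0xB0): reg=0xD7
After byte 6 (0x51): reg=0x9B
After byte 7 (0x93): reg=0x38

Answer: 0x38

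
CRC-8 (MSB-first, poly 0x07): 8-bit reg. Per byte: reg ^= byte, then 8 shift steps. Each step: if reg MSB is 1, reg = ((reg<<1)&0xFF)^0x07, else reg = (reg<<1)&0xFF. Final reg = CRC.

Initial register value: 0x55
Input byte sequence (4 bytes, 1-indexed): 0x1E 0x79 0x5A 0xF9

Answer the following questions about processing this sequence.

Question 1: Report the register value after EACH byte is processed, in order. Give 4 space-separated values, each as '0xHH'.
0xF6 0xA4 0xF4 0x23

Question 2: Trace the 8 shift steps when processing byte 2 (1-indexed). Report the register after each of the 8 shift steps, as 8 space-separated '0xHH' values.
After byte 1 (0x1E): reg=0xF6
Register before byte 2: 0xF6
After XOR with byte 0x79: 0x8F

Answer: 0x19 0x32 0x64 0xC8 0x97 0x29 0x52 0xA4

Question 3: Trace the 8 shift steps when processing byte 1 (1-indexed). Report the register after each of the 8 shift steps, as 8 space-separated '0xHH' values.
Register before byte 1: 0x55
After XOR with byte 0x1E: 0x4B

Answer: 0x96 0x2B 0x56 0xAC 0x5F 0xBE 0x7B 0xF6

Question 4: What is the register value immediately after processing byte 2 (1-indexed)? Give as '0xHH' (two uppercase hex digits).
After byte 1 (0x1E): reg=0xF6
After byte 2 (0x79): reg=0xA4

Answer: 0xA4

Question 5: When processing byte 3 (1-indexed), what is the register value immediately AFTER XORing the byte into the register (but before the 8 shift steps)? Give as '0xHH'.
Register before byte 3: 0xA4
Byte 3: 0x5A
0xA4 XOR 0x5A = 0xFE

Answer: 0xFE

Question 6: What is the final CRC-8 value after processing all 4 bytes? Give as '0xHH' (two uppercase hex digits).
Answer: 0x23

Derivation:
After byte 1 (0x1E): reg=0xF6
After byte 2 (0x79): reg=0xA4
After byte 3 (0x5A): reg=0xF4
After byte 4 (0xF9): reg=0x23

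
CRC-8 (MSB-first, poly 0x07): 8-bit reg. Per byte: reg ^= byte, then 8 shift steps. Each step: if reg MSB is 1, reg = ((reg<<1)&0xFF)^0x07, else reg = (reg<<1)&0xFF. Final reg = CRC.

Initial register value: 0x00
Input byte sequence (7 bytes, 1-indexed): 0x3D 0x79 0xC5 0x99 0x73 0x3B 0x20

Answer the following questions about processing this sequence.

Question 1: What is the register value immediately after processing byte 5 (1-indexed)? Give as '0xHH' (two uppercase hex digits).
After byte 1 (0x3D): reg=0xB3
After byte 2 (0x79): reg=0x78
After byte 3 (0xC5): reg=0x3A
After byte 4 (0x99): reg=0x60
After byte 5 (0x73): reg=0x79

Answer: 0x79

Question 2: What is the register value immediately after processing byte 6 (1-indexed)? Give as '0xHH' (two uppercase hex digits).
Answer: 0xC9

Derivation:
After byte 1 (0x3D): reg=0xB3
After byte 2 (0x79): reg=0x78
After byte 3 (0xC5): reg=0x3A
After byte 4 (0x99): reg=0x60
After byte 5 (0x73): reg=0x79
After byte 6 (0x3B): reg=0xC9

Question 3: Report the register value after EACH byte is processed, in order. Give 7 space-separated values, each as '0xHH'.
0xB3 0x78 0x3A 0x60 0x79 0xC9 0x91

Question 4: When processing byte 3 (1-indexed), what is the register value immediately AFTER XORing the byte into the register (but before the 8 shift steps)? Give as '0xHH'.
Register before byte 3: 0x78
Byte 3: 0xC5
0x78 XOR 0xC5 = 0xBD

Answer: 0xBD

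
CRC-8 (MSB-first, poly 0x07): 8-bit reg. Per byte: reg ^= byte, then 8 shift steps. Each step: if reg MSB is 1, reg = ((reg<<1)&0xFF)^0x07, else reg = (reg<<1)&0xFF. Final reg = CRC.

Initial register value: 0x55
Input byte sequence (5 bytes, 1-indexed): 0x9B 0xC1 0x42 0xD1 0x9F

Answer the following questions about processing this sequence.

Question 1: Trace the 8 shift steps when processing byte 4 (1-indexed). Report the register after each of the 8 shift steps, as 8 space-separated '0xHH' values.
Answer: 0x82 0x03 0x06 0x0C 0x18 0x30 0x60 0xC0

Derivation:
After byte 1 (0x9B): reg=0x64
After byte 2 (0xC1): reg=0x72
After byte 3 (0x42): reg=0x90
Register before byte 4: 0x90
After XOR with byte 0xD1: 0x41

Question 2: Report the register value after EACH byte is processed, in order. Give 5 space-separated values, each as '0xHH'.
0x64 0x72 0x90 0xC0 0x9A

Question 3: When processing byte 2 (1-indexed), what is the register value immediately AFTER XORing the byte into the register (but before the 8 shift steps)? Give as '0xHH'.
Register before byte 2: 0x64
Byte 2: 0xC1
0x64 XOR 0xC1 = 0xA5

Answer: 0xA5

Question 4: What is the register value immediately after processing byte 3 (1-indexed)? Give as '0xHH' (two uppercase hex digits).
After byte 1 (0x9B): reg=0x64
After byte 2 (0xC1): reg=0x72
After byte 3 (0x42): reg=0x90

Answer: 0x90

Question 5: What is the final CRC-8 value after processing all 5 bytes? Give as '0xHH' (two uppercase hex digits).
After byte 1 (0x9B): reg=0x64
After byte 2 (0xC1): reg=0x72
After byte 3 (0x42): reg=0x90
After byte 4 (0xD1): reg=0xC0
After byte 5 (0x9F): reg=0x9A

Answer: 0x9A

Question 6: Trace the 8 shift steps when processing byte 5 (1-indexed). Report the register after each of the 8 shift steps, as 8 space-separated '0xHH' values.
Answer: 0xBE 0x7B 0xF6 0xEB 0xD1 0xA5 0x4D 0x9A

Derivation:
After byte 1 (0x9B): reg=0x64
After byte 2 (0xC1): reg=0x72
After byte 3 (0x42): reg=0x90
After byte 4 (0xD1): reg=0xC0
Register before byte 5: 0xC0
After XOR with byte 0x9F: 0x5F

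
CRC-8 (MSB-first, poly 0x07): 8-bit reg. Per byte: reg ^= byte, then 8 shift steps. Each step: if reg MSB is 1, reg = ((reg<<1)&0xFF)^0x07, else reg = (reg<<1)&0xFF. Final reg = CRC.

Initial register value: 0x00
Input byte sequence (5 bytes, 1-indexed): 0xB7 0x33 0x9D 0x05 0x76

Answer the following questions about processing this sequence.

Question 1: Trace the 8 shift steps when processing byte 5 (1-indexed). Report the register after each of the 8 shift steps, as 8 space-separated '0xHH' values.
Answer: 0x81 0x05 0x0A 0x14 0x28 0x50 0xA0 0x47

Derivation:
After byte 1 (0xB7): reg=0x0C
After byte 2 (0x33): reg=0xBD
After byte 3 (0x9D): reg=0xE0
After byte 4 (0x05): reg=0xB5
Register before byte 5: 0xB5
After XOR with byte 0x76: 0xC3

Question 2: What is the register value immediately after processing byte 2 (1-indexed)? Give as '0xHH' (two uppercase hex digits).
After byte 1 (0xB7): reg=0x0C
After byte 2 (0x33): reg=0xBD

Answer: 0xBD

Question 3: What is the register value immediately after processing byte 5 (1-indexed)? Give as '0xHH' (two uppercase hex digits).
Answer: 0x47

Derivation:
After byte 1 (0xB7): reg=0x0C
After byte 2 (0x33): reg=0xBD
After byte 3 (0x9D): reg=0xE0
After byte 4 (0x05): reg=0xB5
After byte 5 (0x76): reg=0x47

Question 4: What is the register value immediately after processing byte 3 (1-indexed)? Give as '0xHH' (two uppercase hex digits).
After byte 1 (0xB7): reg=0x0C
After byte 2 (0x33): reg=0xBD
After byte 3 (0x9D): reg=0xE0

Answer: 0xE0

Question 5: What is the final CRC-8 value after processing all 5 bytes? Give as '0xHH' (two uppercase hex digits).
After byte 1 (0xB7): reg=0x0C
After byte 2 (0x33): reg=0xBD
After byte 3 (0x9D): reg=0xE0
After byte 4 (0x05): reg=0xB5
After byte 5 (0x76): reg=0x47

Answer: 0x47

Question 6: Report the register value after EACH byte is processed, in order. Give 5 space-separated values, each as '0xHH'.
0x0C 0xBD 0xE0 0xB5 0x47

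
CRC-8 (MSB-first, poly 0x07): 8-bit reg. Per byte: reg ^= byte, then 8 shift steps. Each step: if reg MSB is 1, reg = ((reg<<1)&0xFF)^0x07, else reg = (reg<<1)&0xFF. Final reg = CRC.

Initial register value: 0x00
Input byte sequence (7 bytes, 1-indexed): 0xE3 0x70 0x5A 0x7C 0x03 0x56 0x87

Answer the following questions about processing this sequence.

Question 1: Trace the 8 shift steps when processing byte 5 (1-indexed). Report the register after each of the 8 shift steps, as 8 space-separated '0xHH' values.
After byte 1 (0xE3): reg=0xA7
After byte 2 (0x70): reg=0x2B
After byte 3 (0x5A): reg=0x50
After byte 4 (0x7C): reg=0xC4
Register before byte 5: 0xC4
After XOR with byte 0x03: 0xC7

Answer: 0x89 0x15 0x2A 0x54 0xA8 0x57 0xAE 0x5B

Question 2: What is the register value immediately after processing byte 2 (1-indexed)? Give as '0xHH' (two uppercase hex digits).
Answer: 0x2B

Derivation:
After byte 1 (0xE3): reg=0xA7
After byte 2 (0x70): reg=0x2B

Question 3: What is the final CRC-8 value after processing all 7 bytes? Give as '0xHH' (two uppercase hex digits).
Answer: 0x75

Derivation:
After byte 1 (0xE3): reg=0xA7
After byte 2 (0x70): reg=0x2B
After byte 3 (0x5A): reg=0x50
After byte 4 (0x7C): reg=0xC4
After byte 5 (0x03): reg=0x5B
After byte 6 (0x56): reg=0x23
After byte 7 (0x87): reg=0x75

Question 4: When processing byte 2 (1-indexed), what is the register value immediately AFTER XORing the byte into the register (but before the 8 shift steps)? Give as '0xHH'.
Answer: 0xD7

Derivation:
Register before byte 2: 0xA7
Byte 2: 0x70
0xA7 XOR 0x70 = 0xD7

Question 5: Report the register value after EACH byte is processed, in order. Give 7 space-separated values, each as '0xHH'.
0xA7 0x2B 0x50 0xC4 0x5B 0x23 0x75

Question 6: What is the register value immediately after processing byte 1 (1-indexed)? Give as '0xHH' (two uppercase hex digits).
Answer: 0xA7

Derivation:
After byte 1 (0xE3): reg=0xA7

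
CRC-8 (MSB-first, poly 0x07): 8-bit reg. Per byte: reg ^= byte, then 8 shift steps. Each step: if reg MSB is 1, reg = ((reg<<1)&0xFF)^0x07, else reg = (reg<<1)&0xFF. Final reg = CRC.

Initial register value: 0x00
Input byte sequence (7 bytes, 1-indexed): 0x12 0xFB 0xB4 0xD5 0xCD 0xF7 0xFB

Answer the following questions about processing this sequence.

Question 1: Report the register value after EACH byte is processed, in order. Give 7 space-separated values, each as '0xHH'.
0x7E 0x92 0xF2 0xF5 0xA8 0x9A 0x20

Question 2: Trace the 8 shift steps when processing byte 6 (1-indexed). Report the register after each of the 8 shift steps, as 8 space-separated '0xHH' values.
After byte 1 (0x12): reg=0x7E
After byte 2 (0xFB): reg=0x92
After byte 3 (0xB4): reg=0xF2
After byte 4 (0xD5): reg=0xF5
After byte 5 (0xCD): reg=0xA8
Register before byte 6: 0xA8
After XOR with byte 0xF7: 0x5F

Answer: 0xBE 0x7B 0xF6 0xEB 0xD1 0xA5 0x4D 0x9A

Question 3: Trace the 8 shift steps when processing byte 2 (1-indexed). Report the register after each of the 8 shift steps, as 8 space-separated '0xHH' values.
Answer: 0x0D 0x1A 0x34 0x68 0xD0 0xA7 0x49 0x92

Derivation:
After byte 1 (0x12): reg=0x7E
Register before byte 2: 0x7E
After XOR with byte 0xFB: 0x85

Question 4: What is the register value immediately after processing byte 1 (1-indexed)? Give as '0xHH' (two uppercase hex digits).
Answer: 0x7E

Derivation:
After byte 1 (0x12): reg=0x7E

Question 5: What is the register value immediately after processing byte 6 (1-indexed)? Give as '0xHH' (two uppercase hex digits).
After byte 1 (0x12): reg=0x7E
After byte 2 (0xFB): reg=0x92
After byte 3 (0xB4): reg=0xF2
After byte 4 (0xD5): reg=0xF5
After byte 5 (0xCD): reg=0xA8
After byte 6 (0xF7): reg=0x9A

Answer: 0x9A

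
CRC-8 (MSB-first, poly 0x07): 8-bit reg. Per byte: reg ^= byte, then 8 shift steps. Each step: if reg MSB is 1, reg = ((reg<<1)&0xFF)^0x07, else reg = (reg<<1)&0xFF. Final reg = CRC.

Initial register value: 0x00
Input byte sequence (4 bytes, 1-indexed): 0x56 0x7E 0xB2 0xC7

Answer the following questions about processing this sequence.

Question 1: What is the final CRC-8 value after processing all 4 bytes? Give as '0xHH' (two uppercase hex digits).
Answer: 0xFD

Derivation:
After byte 1 (0x56): reg=0xA5
After byte 2 (0x7E): reg=0x0F
After byte 3 (0xB2): reg=0x3A
After byte 4 (0xC7): reg=0xFD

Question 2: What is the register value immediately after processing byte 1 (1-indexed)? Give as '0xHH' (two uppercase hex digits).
After byte 1 (0x56): reg=0xA5

Answer: 0xA5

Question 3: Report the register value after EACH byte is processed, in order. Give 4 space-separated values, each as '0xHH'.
0xA5 0x0F 0x3A 0xFD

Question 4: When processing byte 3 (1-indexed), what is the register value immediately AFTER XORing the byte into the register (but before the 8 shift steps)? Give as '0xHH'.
Register before byte 3: 0x0F
Byte 3: 0xB2
0x0F XOR 0xB2 = 0xBD

Answer: 0xBD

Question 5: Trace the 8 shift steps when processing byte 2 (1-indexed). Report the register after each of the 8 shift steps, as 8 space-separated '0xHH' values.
Answer: 0xB1 0x65 0xCA 0x93 0x21 0x42 0x84 0x0F

Derivation:
After byte 1 (0x56): reg=0xA5
Register before byte 2: 0xA5
After XOR with byte 0x7E: 0xDB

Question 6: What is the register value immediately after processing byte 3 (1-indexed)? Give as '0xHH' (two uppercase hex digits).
After byte 1 (0x56): reg=0xA5
After byte 2 (0x7E): reg=0x0F
After byte 3 (0xB2): reg=0x3A

Answer: 0x3A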